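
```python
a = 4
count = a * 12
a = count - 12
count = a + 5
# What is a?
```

Trace:
`a = 4` → a = 4
`count = a * 12` → count = 48
`a = count - 12` → a = 36
`count = a + 5` → count = 41
So a = 36

Answer: 36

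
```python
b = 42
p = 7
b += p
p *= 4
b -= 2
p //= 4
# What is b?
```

Trace:
`b = 42` → b = 42
`p = 7` → p = 7
`b += p` → b = 49
`p *= 4` → p = 28
`b -= 2` → b = 47
`p //= 4` → p = 7
So b = 47

Answer: 47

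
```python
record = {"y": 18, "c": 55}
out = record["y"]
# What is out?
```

Trace:
`record = {"y": 18, "c": 55}` → record = {'y': 18, 'c': 55}
`out = record["y"]` → out = 18
So out = 18

Answer: 18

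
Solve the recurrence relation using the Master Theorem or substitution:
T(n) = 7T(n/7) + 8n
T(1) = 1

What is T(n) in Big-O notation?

By Master Theorem: a=7, b=7, f(n)=8n. Since log_7(7) = 1 and f(n) = Θ(n^1), Case 2 applies. T(n) = O(n log n).

Answer: O(n log n)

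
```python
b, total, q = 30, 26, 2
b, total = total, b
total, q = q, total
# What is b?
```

Trace:
`b, total, q = 30, 26, 2` → b = 30; total = 26; q = 2
`b, total = total, b` → b = 26; total = 30
`total, q = q, total` → total = 2; q = 30
So b = 26

Answer: 26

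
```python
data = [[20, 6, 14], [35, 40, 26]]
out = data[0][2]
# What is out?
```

Trace:
`data = [[20, 6, 14], [35, 40, 26]]` → data = [[20, 6, 14], [35, 40, 26]]
`out = data[0][2]` → out = 14
So out = 14

Answer: 14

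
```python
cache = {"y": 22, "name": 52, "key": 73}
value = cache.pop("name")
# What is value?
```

Trace:
`cache = {"y": 22, "name": 52, "key": 73}` → cache = {'y': 22, 'name': 52, 'key': 73}
`value = cache.pop("name")` → cache = {'y': 22, 'key': 73}; value = 52
So value = 52

Answer: 52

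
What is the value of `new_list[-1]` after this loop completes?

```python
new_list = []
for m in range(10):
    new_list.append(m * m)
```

Last element of squares 0 to 9
`new_list` takes the values: [] → [0] → [0, 1] → [0, 1, 4] → [0, 1, 4, 9] → [0, 1, 4, 9, 16] → [0, 1, 4, 9, 16, 25] → [0, 1, 4, 9, 16, 25, 36] → [0, 1, 4, 9, 16, 25, 36, 49] → [0, 1, 4, 9, 16, 25, 36, 49, 64] → [0, 1, 4, 9, 16, 25, 36, 49, 64, 81]
So `new_list[-1]` = 81

Answer: 81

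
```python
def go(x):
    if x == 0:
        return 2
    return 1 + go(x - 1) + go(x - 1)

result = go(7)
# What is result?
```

go(x) = 1 + 2·go(x-1), go(0)=2. Closed form: (2+1)·2^7 - 1 = 383.

Answer: 383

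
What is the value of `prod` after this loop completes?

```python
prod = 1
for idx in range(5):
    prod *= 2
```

2^5 = 32
`prod` takes the values: 1 → 2 → 4 → 8 → 16 → 32

Answer: 32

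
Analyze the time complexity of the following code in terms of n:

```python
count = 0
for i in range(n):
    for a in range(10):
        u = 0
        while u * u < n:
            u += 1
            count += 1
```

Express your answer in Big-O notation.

Each loop level contributes: n × 1 × √n. Multiplying the contributions gives O(n√n).

Answer: O(n√n)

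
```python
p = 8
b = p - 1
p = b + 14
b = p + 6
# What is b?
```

Trace:
`p = 8` → p = 8
`b = p - 1` → b = 7
`p = b + 14` → p = 21
`b = p + 6` → b = 27
So b = 27

Answer: 27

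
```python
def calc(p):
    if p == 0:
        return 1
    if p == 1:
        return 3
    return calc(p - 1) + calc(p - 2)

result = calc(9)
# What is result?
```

Build up from base cases: calc(0)=1, calc(1)=3, calc(2)=4, calc(3)=7, calc(4)=11, calc(5)=18, calc(6)=29, ..., calc(9)=123

Answer: 123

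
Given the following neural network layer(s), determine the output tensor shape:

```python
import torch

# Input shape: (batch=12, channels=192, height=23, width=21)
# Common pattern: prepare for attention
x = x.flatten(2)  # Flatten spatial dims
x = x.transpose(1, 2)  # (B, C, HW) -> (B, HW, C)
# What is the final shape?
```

Input: (12, 192, 23, 21) -> after flatten(2): (12, 192, 483) -> Output: (12, 483, 192)

Answer: (12, 483, 192)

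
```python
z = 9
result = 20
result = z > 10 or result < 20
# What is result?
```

Trace:
`z = 9` → z = 9
`result = 20` → result = 20
`result = z > 10 or result < 20` → result = False
So result = False

Answer: False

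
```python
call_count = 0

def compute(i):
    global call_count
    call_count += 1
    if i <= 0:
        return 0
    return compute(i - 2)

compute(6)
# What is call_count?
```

Linear recursion stepping by 2: 4 calls from i=6 down to ≤0.

Answer: 4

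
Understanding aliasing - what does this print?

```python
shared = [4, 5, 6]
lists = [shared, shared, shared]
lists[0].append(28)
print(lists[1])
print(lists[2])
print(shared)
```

Key concept: list of same reference.
Step by step:
`shared = [4, 5, 6]` → shared = [4, 5, 6]
`lists = [shared, shared, shared]` → lists = [[4, 5, 6], [4, 5, 6], [4, 5, 6]]
`lists[0].append(28)` → shared = [4, 5, 6, 28]; lists = [[4, 5, 6, 28], [4, 5, 6, 28], [4, 5, 6, 28]]
`print(lists[1])` → prints [4, 5, 6, 28]
`print(lists[2])` → prints [4, 5, 6, 28]
`print(shared)` → prints [4, 5, 6, 28]

Answer:
[4, 5, 6, 28]
[4, 5, 6, 28]
[4, 5, 6, 28]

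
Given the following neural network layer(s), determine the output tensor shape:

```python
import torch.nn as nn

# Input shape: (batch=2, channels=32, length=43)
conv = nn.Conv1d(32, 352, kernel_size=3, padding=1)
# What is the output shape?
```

Input: (2, 32, 43) -> Output: (2, 352, 43)

Answer: (2, 352, 43)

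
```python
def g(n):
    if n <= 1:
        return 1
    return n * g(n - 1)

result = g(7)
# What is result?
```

g(7) = 7 * 6 * 5 * 4 * 3 * 2 * 1 = 5040

Answer: 5040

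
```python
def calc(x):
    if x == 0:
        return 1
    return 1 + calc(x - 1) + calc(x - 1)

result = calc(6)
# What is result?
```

calc(x) = 1 + 2·calc(x-1), calc(0)=1. Closed form: (1+1)·2^6 - 1 = 127.

Answer: 127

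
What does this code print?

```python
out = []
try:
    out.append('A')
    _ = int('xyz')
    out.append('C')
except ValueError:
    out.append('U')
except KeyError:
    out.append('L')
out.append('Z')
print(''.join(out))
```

Execution trace: 'A' (try body) → 'U' (except ValueError) → 'Z' (after the try/except). Output: AUZ

Answer: AUZ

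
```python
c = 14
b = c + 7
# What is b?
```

Trace:
`c = 14` → c = 14
`b = c + 7` → b = 21
So b = 21

Answer: 21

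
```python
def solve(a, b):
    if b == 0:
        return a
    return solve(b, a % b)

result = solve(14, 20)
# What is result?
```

solve(14, 20) -> solve(20, 14) -> solve(14, 6) -> solve(6, 2) -> solve(2, 0) -> 2

Answer: 2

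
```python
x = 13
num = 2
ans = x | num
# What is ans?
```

Trace:
`x = 13` → x = 13
`num = 2` → num = 2
`ans = x | num` → ans = 15
So ans = 15

Answer: 15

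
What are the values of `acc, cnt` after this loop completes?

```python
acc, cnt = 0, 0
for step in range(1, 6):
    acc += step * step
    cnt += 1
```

Sum of squares and count
`acc, cnt` takes the values: (0, 0) → (1, 0) → (1, 1) → (5, 1) → (5, 2) → (14, 2) → (14, 3) → (30, 3) → (30, 4) → (55, 4) → (55, 5)

Answer: 55, 5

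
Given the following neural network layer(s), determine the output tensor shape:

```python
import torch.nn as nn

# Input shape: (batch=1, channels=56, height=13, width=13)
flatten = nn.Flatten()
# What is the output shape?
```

Input: (1, 56, 13, 13) -> Output: (1, 9464)

Answer: (1, 9464)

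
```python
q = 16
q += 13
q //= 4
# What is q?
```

Trace:
`q = 16` → q = 16
`q += 13` → q = 29
`q //= 4` → q = 7
So q = 7

Answer: 7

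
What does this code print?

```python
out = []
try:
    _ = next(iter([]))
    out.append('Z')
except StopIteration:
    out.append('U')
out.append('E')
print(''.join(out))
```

Execution trace: 'U' (except StopIteration) → 'E' (after the try/except). Output: UE

Answer: UE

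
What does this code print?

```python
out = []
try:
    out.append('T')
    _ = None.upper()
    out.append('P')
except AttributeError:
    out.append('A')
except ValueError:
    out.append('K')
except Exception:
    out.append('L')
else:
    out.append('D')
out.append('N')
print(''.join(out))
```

Execution trace: 'T' (try body) → 'A' (except AttributeError) → 'N' (after the try/except). Output: TAN

Answer: TAN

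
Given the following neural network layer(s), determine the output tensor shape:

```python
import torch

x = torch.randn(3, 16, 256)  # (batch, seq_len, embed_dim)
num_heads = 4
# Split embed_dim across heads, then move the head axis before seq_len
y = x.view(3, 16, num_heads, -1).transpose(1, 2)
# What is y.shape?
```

Input: (3, 16, 256) -> head_dim = 256 // 4 = 64; after view: (3, 16, 4, 64) -> after transpose(1, 2): (3, 4, 16, 64) -> Output: (3, 4, 16, 64)

Answer: (3, 4, 16, 64)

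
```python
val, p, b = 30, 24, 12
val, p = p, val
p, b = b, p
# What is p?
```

Trace:
`val, p, b = 30, 24, 12` → val = 30; p = 24; b = 12
`val, p = p, val` → val = 24; p = 30
`p, b = b, p` → p = 12; b = 30
So p = 12

Answer: 12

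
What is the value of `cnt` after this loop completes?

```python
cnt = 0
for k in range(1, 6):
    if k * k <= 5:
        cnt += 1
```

Count numbers where k² ≤ 5
`cnt` takes the values: 0 → 1 → 2

Answer: 2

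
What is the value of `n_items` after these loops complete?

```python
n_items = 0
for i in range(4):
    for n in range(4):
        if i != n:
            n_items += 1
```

4² - 4 (exclude diagonal)
`n_items` takes the values: 0 → 1 → 2 → 3 → 4 → 5 → 6 → 7 → 8 → 9 → 10 → 11 → 12

Answer: 12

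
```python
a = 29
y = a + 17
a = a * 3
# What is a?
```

Trace:
`a = 29` → a = 29
`y = a + 17` → y = 46
`a = a * 3` → a = 87
So a = 87

Answer: 87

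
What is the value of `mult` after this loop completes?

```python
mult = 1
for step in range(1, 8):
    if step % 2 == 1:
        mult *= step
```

Product of odd numbers 1 to 7
`mult` takes the values: 1 → 3 → 15 → 105

Answer: 105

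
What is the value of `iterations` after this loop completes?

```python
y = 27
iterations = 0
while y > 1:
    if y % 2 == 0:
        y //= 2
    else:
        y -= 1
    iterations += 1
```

Steps to reduce 27 to 1
`iterations` takes the values: 0 → 1 → 2 → 3 → 4 → 5 → 6 → 7

Answer: 7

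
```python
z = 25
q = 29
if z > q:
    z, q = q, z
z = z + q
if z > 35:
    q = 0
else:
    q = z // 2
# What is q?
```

Trace:
`z = 25` → z = 25
`q = 29` → q = 29
`if z > q: ...` → z > q is False → no variable changes
`z = z + q` → z = 54
`if z > 35: ...` → z > 35 is True → q = 0
So q = 0

Answer: 0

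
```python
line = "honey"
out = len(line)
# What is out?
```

Trace:
`line = "honey"` → line = 'honey'
`out = len(line)` → out = 5
So out = 5

Answer: 5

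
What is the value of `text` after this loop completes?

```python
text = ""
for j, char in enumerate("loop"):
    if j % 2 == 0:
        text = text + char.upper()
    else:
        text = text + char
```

Uppercase even positions in 'loop'
`text` takes the values: "" → "L" → "Lo" → "LoO" → "LoOp"

Answer: "LoOp"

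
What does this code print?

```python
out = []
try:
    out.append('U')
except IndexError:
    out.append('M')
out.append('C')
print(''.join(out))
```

Execution trace: 'U' (try body, no exception) → 'C' (after the try/except). Output: UC

Answer: UC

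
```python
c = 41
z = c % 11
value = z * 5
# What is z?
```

Trace:
`c = 41` → c = 41
`z = c % 11` → z = 8
`value = z * 5` → value = 40
So z = 8

Answer: 8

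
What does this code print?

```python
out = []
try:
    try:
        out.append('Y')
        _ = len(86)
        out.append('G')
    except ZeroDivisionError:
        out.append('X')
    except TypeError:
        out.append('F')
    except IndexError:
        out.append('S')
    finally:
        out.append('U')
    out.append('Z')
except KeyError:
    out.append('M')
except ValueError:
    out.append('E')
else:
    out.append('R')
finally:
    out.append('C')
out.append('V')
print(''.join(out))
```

Execution trace: 'Y' (inner try body) → 'F' (inner except TypeError) → 'U' (inner finally) → 'Z' (try body, no exception) → 'R' (else) → 'C' (finally) → 'V' (after the try/except). Output: YFUZRCV

Answer: YFUZRCV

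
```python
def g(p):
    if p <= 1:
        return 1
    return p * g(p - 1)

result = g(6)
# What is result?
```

g(6) = 6 * 5 * 4 * 3 * 2 * 1 = 720

Answer: 720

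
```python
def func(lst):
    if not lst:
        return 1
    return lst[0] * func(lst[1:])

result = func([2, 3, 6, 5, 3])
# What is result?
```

Product over [2, 3, 6, 5, 3] = 2 * 3 * 6 * 5 * 3 = 540

Answer: 540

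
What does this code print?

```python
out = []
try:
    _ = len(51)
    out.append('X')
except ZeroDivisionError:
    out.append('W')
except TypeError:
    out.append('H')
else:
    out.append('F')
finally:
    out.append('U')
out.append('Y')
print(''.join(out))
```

Execution trace: 'H' (except TypeError) → 'U' (finally) → 'Y' (after the try/except). Output: HUY

Answer: HUY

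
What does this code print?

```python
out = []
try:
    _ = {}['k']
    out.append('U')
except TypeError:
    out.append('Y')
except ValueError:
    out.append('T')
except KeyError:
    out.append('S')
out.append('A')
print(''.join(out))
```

Execution trace: 'S' (except KeyError) → 'A' (after the try/except). Output: SA

Answer: SA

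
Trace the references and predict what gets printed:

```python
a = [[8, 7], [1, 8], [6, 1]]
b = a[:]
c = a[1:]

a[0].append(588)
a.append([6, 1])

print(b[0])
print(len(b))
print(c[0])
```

Key concept: slice with nested mutation.
Step by step:
`a = [[8, 7], [1, 8], [6, 1]]` → a = [[8, 7], [1, 8], [6, 1]]
`b = a[:]` → b = [[8, 7], [1, 8], [6, 1]]
`c = a[1:]` → c = [[1, 8], [6, 1]]
`a[0].append(588)` → a = [[8, 7, 588], [1, 8], [6, 1]]; b = [[8, 7, 588], [1, 8], [6, 1]]
`a.append([6, 1])` → a = [[8, 7, 588], [1, 8], [6, 1], [6, 1]]
`print(b[0])` → prints [8, 7, 588]
`print(len(b))` → prints 3
`print(c[0])` → prints [1, 8]

Answer:
[8, 7, 588]
3
[1, 8]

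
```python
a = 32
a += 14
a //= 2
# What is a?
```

Trace:
`a = 32` → a = 32
`a += 14` → a = 46
`a //= 2` → a = 23
So a = 23

Answer: 23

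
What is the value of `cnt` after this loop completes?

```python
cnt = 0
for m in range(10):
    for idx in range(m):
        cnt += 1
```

Triangle number: 0+1+2+...+9
`cnt` takes the values: 0 → 1 → 2 → 3 → 4 → 5 → 6 → 7 → 8 → 9 → 10 → 11 → 12 → 13 → 14 → 15 → 16 → 17 → 18 → 19 → 20 → 21 → 22 → 23 → 24 → 25 → 26 → 27 → 28 → 29 → … → 41 → 42 → 43 → 44 → 45

Answer: 45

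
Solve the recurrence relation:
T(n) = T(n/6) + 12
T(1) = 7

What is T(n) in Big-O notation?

Each step divides n by 6 and adds 12. After log_6(n) steps we reach T(1)=7. So T(n) = 12·log_6(n) + 7 = O(log n).

Answer: O(log n)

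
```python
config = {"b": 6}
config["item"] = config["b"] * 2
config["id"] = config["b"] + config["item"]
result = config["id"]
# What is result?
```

Trace:
`config = {"b": 6}` → config = {'b': 6}
`config["item"] = config["b"] * 2` → config = {'b': 6, 'item': 12}
`config["id"] = config["b"] + config["item"]` → config = {'b': 6, 'item': 12, 'id': 18}
`result = config["id"]` → result = 18
So result = 18

Answer: 18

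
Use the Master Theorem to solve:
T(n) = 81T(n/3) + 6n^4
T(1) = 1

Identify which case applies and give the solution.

a=81, b=3, f(n)=6n^4. log_3(81) = 4. Since c=4 = 4, Case 2 applies: T(n) = Θ(n^log_b(a) · log n) = O(n^4 log n).

Answer: O(n^4 log n) - Case 2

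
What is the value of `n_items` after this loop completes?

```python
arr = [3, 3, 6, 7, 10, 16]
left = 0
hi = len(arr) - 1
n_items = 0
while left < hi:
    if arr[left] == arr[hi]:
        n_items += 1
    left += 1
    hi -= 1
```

Count matching pairs from ends
`n_items` takes the values: 0

Answer: 0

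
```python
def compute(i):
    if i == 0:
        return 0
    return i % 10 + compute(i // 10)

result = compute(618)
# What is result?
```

Sum of digits of 618: 8 + 1 + 6 = 15

Answer: 15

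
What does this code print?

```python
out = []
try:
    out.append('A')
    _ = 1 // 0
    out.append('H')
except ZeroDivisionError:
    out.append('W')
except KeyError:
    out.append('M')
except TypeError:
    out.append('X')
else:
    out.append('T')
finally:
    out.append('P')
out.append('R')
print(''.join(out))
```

Execution trace: 'A' (try body) → 'W' (except ZeroDivisionError) → 'P' (finally) → 'R' (after the try/except). Output: AWPR

Answer: AWPR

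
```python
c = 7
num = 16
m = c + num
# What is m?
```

Trace:
`c = 7` → c = 7
`num = 16` → num = 16
`m = c + num` → m = 23
So m = 23

Answer: 23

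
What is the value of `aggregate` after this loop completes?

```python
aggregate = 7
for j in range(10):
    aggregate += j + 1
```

Start at 7, add 1 to 10 = 62
`aggregate` takes the values: 7 → 8 → 10 → 13 → 17 → 22 → 28 → 35 → 43 → 52 → 62

Answer: 62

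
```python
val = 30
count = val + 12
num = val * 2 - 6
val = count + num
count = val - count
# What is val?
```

Trace:
`val = 30` → val = 30
`count = val + 12` → count = 42
`num = val * 2 - 6` → num = 54
`val = count + num` → val = 96
`count = val - count` → count = 54
So val = 96

Answer: 96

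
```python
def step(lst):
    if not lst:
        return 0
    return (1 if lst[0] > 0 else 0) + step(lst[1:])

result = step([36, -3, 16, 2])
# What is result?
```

Count of positive elements in [36, -3, 16, 2] = 3

Answer: 3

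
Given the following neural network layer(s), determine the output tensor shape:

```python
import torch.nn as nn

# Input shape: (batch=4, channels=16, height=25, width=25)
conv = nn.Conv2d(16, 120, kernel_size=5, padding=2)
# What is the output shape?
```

Input: (4, 16, 25, 25) -> Output: (4, 120, 25, 25)

Answer: (4, 120, 25, 25)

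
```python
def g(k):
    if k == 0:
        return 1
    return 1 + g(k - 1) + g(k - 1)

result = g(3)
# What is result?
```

g(k) = 1 + 2·g(k-1), g(0)=1. Closed form: (1+1)·2^3 - 1 = 15.

Answer: 15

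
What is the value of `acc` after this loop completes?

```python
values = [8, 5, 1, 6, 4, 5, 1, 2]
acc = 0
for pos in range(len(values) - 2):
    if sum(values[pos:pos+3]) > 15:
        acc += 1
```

Count windows with sum > 15
`acc` takes the values: 0

Answer: 0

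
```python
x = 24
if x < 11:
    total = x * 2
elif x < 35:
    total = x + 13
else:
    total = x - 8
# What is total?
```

Trace:
`x = 24` → x = 24
`if x < 11: ...` → x < 11 is False, x < 35 is True → total = 37
So total = 37

Answer: 37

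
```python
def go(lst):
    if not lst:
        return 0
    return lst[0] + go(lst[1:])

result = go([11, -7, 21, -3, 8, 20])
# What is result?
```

11 + (-7) + 21 + (-3) + 8 + 20 + 0 = 50

Answer: 50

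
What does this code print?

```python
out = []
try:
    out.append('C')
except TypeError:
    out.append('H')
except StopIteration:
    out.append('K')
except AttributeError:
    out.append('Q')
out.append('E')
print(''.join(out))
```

Execution trace: 'C' (try body, no exception) → 'E' (after the try/except). Output: CE

Answer: CE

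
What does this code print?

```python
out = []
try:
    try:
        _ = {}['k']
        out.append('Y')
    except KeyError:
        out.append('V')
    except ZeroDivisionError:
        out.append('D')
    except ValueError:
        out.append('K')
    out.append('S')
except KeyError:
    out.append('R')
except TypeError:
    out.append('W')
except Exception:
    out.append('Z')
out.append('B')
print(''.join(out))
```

Execution trace: 'V' (inner except KeyError) → 'S' (try body, no exception) → 'B' (after the try/except). Output: VSB

Answer: VSB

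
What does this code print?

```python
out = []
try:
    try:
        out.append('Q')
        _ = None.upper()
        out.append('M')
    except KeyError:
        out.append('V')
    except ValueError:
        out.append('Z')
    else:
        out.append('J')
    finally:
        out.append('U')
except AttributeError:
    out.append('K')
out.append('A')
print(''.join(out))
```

Execution trace: 'Q' (try body) → 'U' (finally) → 'K' (outer except AttributeError) → 'A' (after the try/except). Output: QUKA

Answer: QUKA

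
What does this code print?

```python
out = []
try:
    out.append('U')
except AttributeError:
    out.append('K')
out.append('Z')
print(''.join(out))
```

Execution trace: 'U' (try body, no exception) → 'Z' (after the try/except). Output: UZ

Answer: UZ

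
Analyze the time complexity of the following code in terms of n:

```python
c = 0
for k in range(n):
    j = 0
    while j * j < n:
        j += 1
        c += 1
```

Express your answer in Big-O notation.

Each loop level contributes: n × √n. Multiplying the contributions gives O(n√n).

Answer: O(n√n)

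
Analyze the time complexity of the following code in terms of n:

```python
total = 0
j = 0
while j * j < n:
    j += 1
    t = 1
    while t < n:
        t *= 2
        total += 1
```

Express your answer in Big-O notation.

Each loop level contributes: √n × log n. Multiplying the contributions gives O(√n log n).

Answer: O(√n log n)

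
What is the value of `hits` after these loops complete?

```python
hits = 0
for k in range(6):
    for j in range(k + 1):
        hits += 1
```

Triangle: 1 + 2 + ... + 6
`hits` takes the values: 0 → 1 → 2 → 3 → 4 → 5 → 6 → 7 → 8 → 9 → 10 → 11 → 12 → 13 → 14 → 15 → 16 → 17 → 18 → 19 → 20 → 21

Answer: 21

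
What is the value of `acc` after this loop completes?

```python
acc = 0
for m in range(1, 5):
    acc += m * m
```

Sum of squares 1² to 4² = 30
`acc` takes the values: 0 → 1 → 5 → 14 → 30

Answer: 30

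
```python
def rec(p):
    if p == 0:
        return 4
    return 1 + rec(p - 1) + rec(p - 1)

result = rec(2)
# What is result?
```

rec(p) = 1 + 2·rec(p-1), rec(0)=4. Closed form: (4+1)·2^2 - 1 = 19.

Answer: 19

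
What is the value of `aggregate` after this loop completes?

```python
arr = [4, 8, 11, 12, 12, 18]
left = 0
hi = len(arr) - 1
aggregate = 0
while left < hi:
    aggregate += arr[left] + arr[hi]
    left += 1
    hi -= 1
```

Sum of pairs from ends
`aggregate` takes the values: 0 → 22 → 42 → 65

Answer: 65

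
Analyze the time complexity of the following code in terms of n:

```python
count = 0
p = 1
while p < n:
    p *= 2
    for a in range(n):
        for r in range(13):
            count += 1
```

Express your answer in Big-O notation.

Each loop level contributes: log n × n × 1. Multiplying the contributions gives O(n log n).

Answer: O(n log n)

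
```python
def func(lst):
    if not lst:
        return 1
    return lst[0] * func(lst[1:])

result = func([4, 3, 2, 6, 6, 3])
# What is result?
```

Product over [4, 3, 2, 6, 6, 3] = 4 * 3 * 2 * 6 * 6 * 3 = 2592

Answer: 2592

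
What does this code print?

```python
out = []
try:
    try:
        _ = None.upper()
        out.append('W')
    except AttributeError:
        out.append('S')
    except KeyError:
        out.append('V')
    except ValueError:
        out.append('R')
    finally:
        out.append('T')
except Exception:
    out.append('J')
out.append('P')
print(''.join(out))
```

Execution trace: 'S' (inner except AttributeError) → 'T' (inner finally) → 'P' (after the try/except). Output: STP

Answer: STP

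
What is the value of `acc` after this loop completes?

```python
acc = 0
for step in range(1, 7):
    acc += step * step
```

Sum of squares 1² to 6² = 91
`acc` takes the values: 0 → 1 → 5 → 14 → 30 → 55 → 91

Answer: 91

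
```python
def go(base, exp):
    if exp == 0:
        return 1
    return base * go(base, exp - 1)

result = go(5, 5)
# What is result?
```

go(5, 5) = 5 * 5 * 5 * 5 * 5 = 3125

Answer: 3125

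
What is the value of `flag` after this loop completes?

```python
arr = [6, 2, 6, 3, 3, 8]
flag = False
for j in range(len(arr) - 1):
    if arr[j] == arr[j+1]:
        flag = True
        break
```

Check consecutive duplicates in [6, 2, 6, 3, 3, 8]
`flag` takes the values: False → True

Answer: True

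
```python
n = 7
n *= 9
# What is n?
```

Trace:
`n = 7` → n = 7
`n *= 9` → n = 63
So n = 63

Answer: 63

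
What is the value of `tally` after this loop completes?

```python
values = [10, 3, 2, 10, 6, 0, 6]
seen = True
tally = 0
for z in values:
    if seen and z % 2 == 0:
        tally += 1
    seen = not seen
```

Count even values at even positions
`tally` takes the values: 0 → 1 → 2 → 3 → 4

Answer: 4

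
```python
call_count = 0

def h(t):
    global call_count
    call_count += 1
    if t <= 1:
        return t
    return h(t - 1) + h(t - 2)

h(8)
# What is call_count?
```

Calls(t) = 1 + Calls(t-1) + Calls(t-2); Calls(0)=Calls(1)=1. For t=8 this gives 67.

Answer: 67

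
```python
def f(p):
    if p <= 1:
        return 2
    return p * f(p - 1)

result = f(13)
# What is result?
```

f(13) = 13 * 12 * 11 * 10 * 9 * 8 * 7 * 6 * 5 * 4 * 3 * 2 * 2 = 12454041600

Answer: 12454041600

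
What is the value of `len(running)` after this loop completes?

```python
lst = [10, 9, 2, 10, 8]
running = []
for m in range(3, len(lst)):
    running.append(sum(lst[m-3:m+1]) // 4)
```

Number of 4-element averages
`running` takes the values: [] → [7] → [7, 7]
So `len(running)` = 2

Answer: 2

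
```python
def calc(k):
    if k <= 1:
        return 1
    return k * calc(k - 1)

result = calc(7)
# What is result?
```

calc(7) = 7 * 6 * 5 * 4 * 3 * 2 * 1 = 5040

Answer: 5040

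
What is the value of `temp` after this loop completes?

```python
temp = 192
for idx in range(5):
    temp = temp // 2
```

Halve 5 times: 192 // 2^5 = 6
`temp` takes the values: 192 → 96 → 48 → 24 → 12 → 6

Answer: 6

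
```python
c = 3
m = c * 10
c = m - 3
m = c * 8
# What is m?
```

Trace:
`c = 3` → c = 3
`m = c * 10` → m = 30
`c = m - 3` → c = 27
`m = c * 8` → m = 216
So m = 216

Answer: 216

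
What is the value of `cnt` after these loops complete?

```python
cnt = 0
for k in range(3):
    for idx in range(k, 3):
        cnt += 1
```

Upper triangle: 3 + 2 + ... + 1
`cnt` takes the values: 0 → 1 → 2 → 3 → 4 → 5 → 6

Answer: 6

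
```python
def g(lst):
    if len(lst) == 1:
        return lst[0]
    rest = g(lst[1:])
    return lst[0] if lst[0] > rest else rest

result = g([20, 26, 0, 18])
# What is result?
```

Recursive max over [20, 26, 0, 18] = 26

Answer: 26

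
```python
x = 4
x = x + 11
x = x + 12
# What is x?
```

Trace:
`x = 4` → x = 4
`x = x + 11` → x = 15
`x = x + 12` → x = 27
So x = 27

Answer: 27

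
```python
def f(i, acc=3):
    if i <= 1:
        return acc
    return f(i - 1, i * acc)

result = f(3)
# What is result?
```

Accumulator trace (n, acc): (3, 3) -> (2, 9) -> (1, 18) -> return 18

Answer: 18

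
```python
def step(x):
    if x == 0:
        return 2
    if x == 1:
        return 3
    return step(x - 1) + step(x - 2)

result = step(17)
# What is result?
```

Build up from base cases: step(0)=2, step(1)=3, step(2)=5, step(3)=8, step(4)=13, step(5)=21, step(6)=34, ..., step(17)=6765

Answer: 6765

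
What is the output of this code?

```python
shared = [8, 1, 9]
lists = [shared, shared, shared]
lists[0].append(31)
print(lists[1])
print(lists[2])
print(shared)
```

Key concept: list of same reference.
Step by step:
`shared = [8, 1, 9]` → shared = [8, 1, 9]
`lists = [shared, shared, shared]` → lists = [[8, 1, 9], [8, 1, 9], [8, 1, 9]]
`lists[0].append(31)` → shared = [8, 1, 9, 31]; lists = [[8, 1, 9, 31], [8, 1, 9, 31], [8, 1, 9, 31]]
`print(lists[1])` → prints [8, 1, 9, 31]
`print(lists[2])` → prints [8, 1, 9, 31]
`print(shared)` → prints [8, 1, 9, 31]

Answer:
[8, 1, 9, 31]
[8, 1, 9, 31]
[8, 1, 9, 31]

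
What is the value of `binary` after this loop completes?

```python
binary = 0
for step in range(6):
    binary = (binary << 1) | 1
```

Build 6 consecutive 1-bits: 0b111111
`binary` takes the values: 0 → 1 → 3 → 7 → 15 → 31 → 63

Answer: 63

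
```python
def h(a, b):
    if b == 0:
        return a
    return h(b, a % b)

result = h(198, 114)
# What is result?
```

h(198, 114) -> h(114, 84) -> h(84, 30) -> h(30, 24) -> h(24, 6) -> h(6, 0) -> 6

Answer: 6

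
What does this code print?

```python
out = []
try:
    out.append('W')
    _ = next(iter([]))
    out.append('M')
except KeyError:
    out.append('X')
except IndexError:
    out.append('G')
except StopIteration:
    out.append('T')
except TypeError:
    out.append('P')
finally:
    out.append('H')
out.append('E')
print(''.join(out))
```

Execution trace: 'W' (try body) → 'T' (except StopIteration) → 'H' (finally) → 'E' (after the try/except). Output: WTHE

Answer: WTHE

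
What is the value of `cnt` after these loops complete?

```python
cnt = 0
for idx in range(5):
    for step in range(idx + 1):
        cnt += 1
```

Triangle: 1 + 2 + ... + 5
`cnt` takes the values: 0 → 1 → 2 → 3 → 4 → 5 → 6 → 7 → 8 → 9 → 10 → 11 → 12 → 13 → 14 → 15

Answer: 15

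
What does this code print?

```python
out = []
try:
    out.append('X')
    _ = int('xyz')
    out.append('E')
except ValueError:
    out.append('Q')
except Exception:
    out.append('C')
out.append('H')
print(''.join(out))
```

Execution trace: 'X' (try body) → 'Q' (except ValueError) → 'H' (after the try/except). Output: XQH

Answer: XQH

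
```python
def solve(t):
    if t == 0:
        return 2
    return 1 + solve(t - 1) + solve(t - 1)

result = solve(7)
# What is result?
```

solve(t) = 1 + 2·solve(t-1), solve(0)=2. Closed form: (2+1)·2^7 - 1 = 383.

Answer: 383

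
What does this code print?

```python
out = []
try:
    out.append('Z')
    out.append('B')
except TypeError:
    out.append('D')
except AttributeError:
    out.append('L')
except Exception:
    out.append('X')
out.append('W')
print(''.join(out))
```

Execution trace: 'Z' (try body) → 'B' (try body, no exception) → 'W' (after the try/except). Output: ZBW

Answer: ZBW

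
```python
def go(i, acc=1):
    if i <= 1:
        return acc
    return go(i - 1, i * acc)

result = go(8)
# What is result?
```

Accumulator trace (n, acc): (8, 1) -> (7, 8) -> (6, 56) -> (5, 336) -> (4, 1680) -> (3, 6720) -> (2, 20160) -> (1, 40320) -> return 40320

Answer: 40320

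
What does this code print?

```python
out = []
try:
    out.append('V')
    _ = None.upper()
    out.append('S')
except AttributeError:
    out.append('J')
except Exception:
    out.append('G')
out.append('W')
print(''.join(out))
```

Execution trace: 'V' (try body) → 'J' (except AttributeError) → 'W' (after the try/except). Output: VJW

Answer: VJW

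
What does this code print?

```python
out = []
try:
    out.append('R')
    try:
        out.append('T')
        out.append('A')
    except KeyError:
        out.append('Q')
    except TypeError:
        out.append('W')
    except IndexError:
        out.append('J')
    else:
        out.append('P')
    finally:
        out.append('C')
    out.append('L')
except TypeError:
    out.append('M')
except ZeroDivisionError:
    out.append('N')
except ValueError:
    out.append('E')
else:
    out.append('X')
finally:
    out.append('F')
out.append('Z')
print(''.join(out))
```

Execution trace: 'R' (try body) → 'T' (inner try body) → 'A' (inner try body, no exception) → 'P' (inner else) → 'C' (inner finally) → 'L' (try body, no exception) → 'X' (else) → 'F' (finally) → 'Z' (after the try/except). Output: RTAPCLXFZ

Answer: RTAPCLXFZ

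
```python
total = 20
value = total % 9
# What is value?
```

Trace:
`total = 20` → total = 20
`value = total % 9` → value = 2
So value = 2

Answer: 2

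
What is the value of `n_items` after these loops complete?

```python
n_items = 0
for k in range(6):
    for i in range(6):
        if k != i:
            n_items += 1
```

6² - 6 (exclude diagonal)
`n_items` takes the values: 0 → 1 → 2 → 3 → 4 → 5 → 6 → 7 → 8 → 9 → 10 → 11 → 12 → 13 → 14 → 15 → 16 → 17 → 18 → 19 → 20 → 21 → 22 → 23 → 24 → 25 → 26 → 27 → 28 → 29 → 30

Answer: 30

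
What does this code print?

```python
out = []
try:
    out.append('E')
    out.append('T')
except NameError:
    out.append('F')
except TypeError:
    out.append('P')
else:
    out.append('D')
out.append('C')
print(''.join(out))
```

Execution trace: 'E' (try body) → 'T' (try body, no exception) → 'D' (else) → 'C' (after the try/except). Output: ETDC

Answer: ETDC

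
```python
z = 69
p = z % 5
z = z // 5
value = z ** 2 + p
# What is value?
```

Trace:
`z = 69` → z = 69
`p = z % 5` → p = 4
`z = z // 5` → z = 13
`value = z ** 2 + p` → value = 173
So value = 173

Answer: 173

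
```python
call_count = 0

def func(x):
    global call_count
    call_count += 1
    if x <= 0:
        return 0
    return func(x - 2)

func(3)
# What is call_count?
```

Linear recursion stepping by 2: 3 calls from x=3 down to ≤0.

Answer: 3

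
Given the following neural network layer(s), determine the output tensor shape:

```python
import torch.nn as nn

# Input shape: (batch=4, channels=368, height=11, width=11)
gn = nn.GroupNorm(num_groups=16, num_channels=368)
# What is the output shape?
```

Input: (4, 368, 11, 11) -> Output: (4, 368, 11, 11)

Answer: (4, 368, 11, 11)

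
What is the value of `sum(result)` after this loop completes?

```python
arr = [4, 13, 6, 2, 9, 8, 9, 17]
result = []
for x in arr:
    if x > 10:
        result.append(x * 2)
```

Sum of doubled values > 10
`result` takes the values: [] → [26] → [26, 34]
So `sum(result)` = 60

Answer: 60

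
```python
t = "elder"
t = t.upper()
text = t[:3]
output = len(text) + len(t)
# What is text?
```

Trace:
`t = "elder"` → t = 'elder'
`t = t.upper()` → t = 'ELDER'
`text = t[:3]` → text = 'ELD'
`output = len(text) + len(t)` → output = 8
So text = 'ELD'

Answer: 'ELD'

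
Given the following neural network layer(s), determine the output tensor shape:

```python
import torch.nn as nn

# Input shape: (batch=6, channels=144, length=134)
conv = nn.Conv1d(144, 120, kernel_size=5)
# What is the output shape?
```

Input: (6, 144, 134) -> Output: (6, 120, 130)

Answer: (6, 120, 130)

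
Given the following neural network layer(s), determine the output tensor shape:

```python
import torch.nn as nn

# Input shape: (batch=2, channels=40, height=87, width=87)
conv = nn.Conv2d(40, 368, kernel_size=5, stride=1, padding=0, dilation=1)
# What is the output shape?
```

Input: (2, 40, 87, 87) -> Output: (2, 368, 83, 83)

Answer: (2, 368, 83, 83)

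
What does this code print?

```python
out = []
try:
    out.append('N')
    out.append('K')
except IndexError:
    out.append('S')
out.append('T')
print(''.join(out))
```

Execution trace: 'N' (try body) → 'K' (try body, no exception) → 'T' (after the try/except). Output: NKT

Answer: NKT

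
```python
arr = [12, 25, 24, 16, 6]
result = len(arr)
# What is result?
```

Trace:
`arr = [12, 25, 24, 16, 6]` → arr = [12, 25, 24, 16, 6]
`result = len(arr)` → result = 5
So result = 5

Answer: 5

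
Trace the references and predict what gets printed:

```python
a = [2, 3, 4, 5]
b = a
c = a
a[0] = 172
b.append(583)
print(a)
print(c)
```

Key concept: multiple aliases.
Step by step:
`a = [2, 3, 4, 5]` → a = [2, 3, 4, 5]
`b = a` → b = [2, 3, 4, 5] (same object as a)
`c = a` → c = [2, 3, 4, 5] (same object as a, b)
`a[0] = 172` → a = [172, 3, 4, 5] (same object as b, c); b = [172, 3, 4, 5] (same object as a, c); c = [172, 3, 4, 5] (same object as a, b)
`b.append(583)` → a = [172, 3, 4, 5, 583] (same object as b, c); b = [172, 3, 4, 5, 583] (same object as a, c); c = [172, 3, 4, 5, 583] (same object as a, b)
`print(a)` → prints [172, 3, 4, 5, 583]
`print(c)` → prints [172, 3, 4, 5, 583]

Answer:
[172, 3, 4, 5, 583]
[172, 3, 4, 5, 583]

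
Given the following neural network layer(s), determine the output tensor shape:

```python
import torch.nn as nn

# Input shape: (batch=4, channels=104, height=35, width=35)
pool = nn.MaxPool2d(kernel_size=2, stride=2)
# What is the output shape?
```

Input: (4, 104, 35, 35) -> Output: (4, 104, 17, 17)

Answer: (4, 104, 17, 17)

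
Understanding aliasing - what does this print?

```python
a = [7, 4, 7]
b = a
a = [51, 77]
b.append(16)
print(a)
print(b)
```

Key concept: rebinding vs mutation: a is rebound to a new list, b still points at the original.
Step by step:
`a = [7, 4, 7]` → a = [7, 4, 7]
`b = a` → b = [7, 4, 7] (same object as a)
`a = [51, 77]` → a = [51, 77]
`b.append(16)` → b = [7, 4, 7, 16]
`print(a)` → prints [51, 77]
`print(b)` → prints [7, 4, 7, 16]

Answer:
[51, 77]
[7, 4, 7, 16]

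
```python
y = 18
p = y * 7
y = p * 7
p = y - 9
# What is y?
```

Trace:
`y = 18` → y = 18
`p = y * 7` → p = 126
`y = p * 7` → y = 882
`p = y - 9` → p = 873
So y = 882

Answer: 882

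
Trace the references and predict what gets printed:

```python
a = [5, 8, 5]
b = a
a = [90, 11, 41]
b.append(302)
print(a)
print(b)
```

Key concept: rebinding vs mutation: a is rebound to a new list, b still points at the original.
Step by step:
`a = [5, 8, 5]` → a = [5, 8, 5]
`b = a` → b = [5, 8, 5] (same object as a)
`a = [90, 11, 41]` → a = [90, 11, 41]
`b.append(302)` → b = [5, 8, 5, 302]
`print(a)` → prints [90, 11, 41]
`print(b)` → prints [5, 8, 5, 302]

Answer:
[90, 11, 41]
[5, 8, 5, 302]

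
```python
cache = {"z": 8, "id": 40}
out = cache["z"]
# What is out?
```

Trace:
`cache = {"z": 8, "id": 40}` → cache = {'z': 8, 'id': 40}
`out = cache["z"]` → out = 8
So out = 8

Answer: 8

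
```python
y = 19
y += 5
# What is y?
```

Trace:
`y = 19` → y = 19
`y += 5` → y = 24
So y = 24

Answer: 24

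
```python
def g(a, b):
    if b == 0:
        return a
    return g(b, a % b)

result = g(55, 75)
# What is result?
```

g(55, 75) -> g(75, 55) -> g(55, 20) -> g(20, 15) -> g(15, 5) -> g(5, 0) -> 5

Answer: 5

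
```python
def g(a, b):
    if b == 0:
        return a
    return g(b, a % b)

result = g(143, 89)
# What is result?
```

g(143, 89) -> g(89, 54) -> g(54, 35) -> g(35, 19) -> g(19, 16) -> g(16, 3) -> g(3, 1) -> g(1, 0) -> 1

Answer: 1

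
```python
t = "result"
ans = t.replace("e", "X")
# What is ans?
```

Trace:
`t = "result"` → t = 'result'
`ans = t.replace("e", "X")` → ans = 'rXsult'
So ans = 'rXsult'

Answer: 'rXsult'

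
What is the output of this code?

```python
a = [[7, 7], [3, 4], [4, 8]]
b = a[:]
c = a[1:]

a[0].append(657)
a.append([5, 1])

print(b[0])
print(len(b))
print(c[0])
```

Key concept: slice with nested mutation.
Step by step:
`a = [[7, 7], [3, 4], [4, 8]]` → a = [[7, 7], [3, 4], [4, 8]]
`b = a[:]` → b = [[7, 7], [3, 4], [4, 8]]
`c = a[1:]` → c = [[3, 4], [4, 8]]
`a[0].append(657)` → a = [[7, 7, 657], [3, 4], [4, 8]]; b = [[7, 7, 657], [3, 4], [4, 8]]
`a.append([5, 1])` → a = [[7, 7, 657], [3, 4], [4, 8], [5, 1]]
`print(b[0])` → prints [7, 7, 657]
`print(len(b))` → prints 3
`print(c[0])` → prints [3, 4]

Answer:
[7, 7, 657]
3
[3, 4]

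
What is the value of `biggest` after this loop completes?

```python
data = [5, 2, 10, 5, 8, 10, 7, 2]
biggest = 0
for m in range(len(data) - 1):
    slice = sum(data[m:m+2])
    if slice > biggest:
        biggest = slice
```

Max sum of 2-element window in [5, 2, 10, 5, 8, 10, 7, 2]
`biggest` takes the values: 0 → 7 → 12 → 15 → 18

Answer: 18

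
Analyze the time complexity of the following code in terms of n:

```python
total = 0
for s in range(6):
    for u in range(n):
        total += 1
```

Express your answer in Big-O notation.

Each loop level contributes: 1 × n. Multiplying the contributions gives O(n).

Answer: O(n)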